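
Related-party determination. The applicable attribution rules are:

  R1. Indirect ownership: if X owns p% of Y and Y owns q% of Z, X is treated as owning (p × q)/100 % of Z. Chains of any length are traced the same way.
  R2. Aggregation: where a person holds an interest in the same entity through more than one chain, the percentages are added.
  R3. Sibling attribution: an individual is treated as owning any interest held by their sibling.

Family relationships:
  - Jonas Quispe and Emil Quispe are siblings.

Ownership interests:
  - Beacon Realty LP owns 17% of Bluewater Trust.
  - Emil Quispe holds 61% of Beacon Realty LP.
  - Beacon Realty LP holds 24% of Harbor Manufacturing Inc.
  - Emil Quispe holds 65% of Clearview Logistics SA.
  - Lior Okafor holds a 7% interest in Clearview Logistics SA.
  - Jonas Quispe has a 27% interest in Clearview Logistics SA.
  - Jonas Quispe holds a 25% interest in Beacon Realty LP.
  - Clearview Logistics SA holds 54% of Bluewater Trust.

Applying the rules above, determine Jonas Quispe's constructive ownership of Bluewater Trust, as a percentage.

By sibling attribution (R3), Jonas Quispe is treated as also owning Emil Quispe's interest in Beacon Realty LP, giving 25% + 61% = 86%.
By sibling attribution (R3), Jonas Quispe is treated as also owning Emil Quispe's interest in Clearview Logistics SA, giving 27% + 65% = 92%.
Chain via Beacon Realty LP (R1): 86% × 17% = 14.62% of Bluewater Trust.
Chain via Clearview Logistics SA (R1): 92% × 54% = 49.68% of Bluewater Trust.
Aggregating (R2): 14.62% + 49.68% = 64.3%.

64.3%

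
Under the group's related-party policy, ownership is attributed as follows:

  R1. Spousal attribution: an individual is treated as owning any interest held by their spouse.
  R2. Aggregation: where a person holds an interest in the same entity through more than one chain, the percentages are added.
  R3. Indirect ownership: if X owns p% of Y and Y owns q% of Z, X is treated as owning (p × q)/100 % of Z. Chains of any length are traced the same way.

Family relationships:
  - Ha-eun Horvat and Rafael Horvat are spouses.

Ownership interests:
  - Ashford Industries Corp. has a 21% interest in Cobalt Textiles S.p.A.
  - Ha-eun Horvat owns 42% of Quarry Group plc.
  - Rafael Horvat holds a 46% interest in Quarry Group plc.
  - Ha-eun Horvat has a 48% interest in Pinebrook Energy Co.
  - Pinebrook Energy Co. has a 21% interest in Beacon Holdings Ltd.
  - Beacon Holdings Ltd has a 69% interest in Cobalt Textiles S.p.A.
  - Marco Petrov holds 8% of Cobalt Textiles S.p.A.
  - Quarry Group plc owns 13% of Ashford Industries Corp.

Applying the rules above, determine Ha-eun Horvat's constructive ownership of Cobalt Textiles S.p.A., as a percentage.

By spousal attribution (R1), Ha-eun Horvat is treated as also owning Rafael Horvat's interest in Quarry Group plc, giving 42% + 46% = 88%.
Chain via Quarry Group plc → Ashford Industries Corp. (R3): 88% × 13% × 21% = 2.4024% of Cobalt Textiles S.p.A.
Chain via Pinebrook Energy Co. → Beacon Holdings Ltd (R3): 48% × 21% × 69% = 6.9552% of Cobalt Textiles S.p.A.
Aggregating (R2): 2.4024% + 6.9552% = 9.3576%.

9.3576%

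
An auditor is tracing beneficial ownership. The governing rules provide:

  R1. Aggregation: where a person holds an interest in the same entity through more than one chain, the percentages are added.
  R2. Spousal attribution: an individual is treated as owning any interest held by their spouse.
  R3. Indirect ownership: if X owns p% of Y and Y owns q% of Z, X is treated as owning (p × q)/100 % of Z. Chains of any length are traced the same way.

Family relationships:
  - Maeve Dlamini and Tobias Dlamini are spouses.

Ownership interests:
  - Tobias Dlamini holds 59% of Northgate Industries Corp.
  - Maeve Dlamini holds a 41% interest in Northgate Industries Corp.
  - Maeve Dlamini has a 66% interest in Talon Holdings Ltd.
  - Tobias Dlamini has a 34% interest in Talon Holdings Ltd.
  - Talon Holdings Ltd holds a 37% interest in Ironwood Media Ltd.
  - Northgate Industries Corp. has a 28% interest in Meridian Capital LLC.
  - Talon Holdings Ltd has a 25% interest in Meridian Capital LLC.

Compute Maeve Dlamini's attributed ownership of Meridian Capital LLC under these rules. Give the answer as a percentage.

53%

By spousal attribution (R2), Maeve Dlamini is treated as also owning Tobias Dlamini's interest in Northgate Industries Corp, giving 41% + 59% = 100%.
By spousal attribution (R2), Maeve Dlamini is treated as also owning Tobias Dlamini's interest in Talon Holdings Ltd, giving 66% + 34% = 100%.
Chain via Northgate Industries Corp. (R3): 100% × 28% = 28% of Meridian Capital LLC.
Chain via Talon Holdings Ltd (R3): 100% × 25% = 25% of Meridian Capital LLC.
Aggregating (R1): 28% + 25% = 53%.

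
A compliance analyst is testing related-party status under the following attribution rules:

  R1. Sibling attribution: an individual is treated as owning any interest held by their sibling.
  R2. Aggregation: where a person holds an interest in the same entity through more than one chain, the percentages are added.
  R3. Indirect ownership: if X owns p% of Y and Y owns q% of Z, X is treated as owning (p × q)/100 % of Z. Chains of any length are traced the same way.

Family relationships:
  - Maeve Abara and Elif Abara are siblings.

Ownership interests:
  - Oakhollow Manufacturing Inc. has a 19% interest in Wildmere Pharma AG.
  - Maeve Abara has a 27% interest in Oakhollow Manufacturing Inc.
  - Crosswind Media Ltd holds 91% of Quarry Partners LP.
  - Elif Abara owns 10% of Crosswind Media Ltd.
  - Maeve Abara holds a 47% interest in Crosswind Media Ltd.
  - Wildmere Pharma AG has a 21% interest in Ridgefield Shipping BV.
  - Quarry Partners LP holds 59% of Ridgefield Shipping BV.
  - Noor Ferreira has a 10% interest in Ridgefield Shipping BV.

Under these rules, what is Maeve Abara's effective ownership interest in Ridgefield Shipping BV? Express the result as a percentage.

31.6806%

By sibling attribution (R1), Maeve Abara is treated as also owning Elif Abara's interest in Crosswind Media Ltd, giving 47% + 10% = 57%.
Chain via Oakhollow Manufacturing Inc. → Wildmere Pharma AG (R3): 27% × 19% × 21% = 1.0773% of Ridgefield Shipping BV.
Chain via Crosswind Media Ltd → Quarry Partners LP (R3): 57% × 91% × 59% = 30.6033% of Ridgefield Shipping BV.
Aggregating (R2): 1.0773% + 30.6033% = 31.6806%.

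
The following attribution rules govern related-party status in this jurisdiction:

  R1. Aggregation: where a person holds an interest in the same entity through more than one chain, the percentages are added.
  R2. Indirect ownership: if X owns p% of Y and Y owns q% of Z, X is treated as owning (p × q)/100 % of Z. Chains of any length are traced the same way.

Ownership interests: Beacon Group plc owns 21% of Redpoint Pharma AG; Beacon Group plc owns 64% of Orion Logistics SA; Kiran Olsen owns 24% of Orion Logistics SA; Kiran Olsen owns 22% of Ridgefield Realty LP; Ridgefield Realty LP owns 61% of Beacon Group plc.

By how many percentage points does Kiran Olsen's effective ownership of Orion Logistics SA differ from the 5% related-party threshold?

27.5888

Chain via Ridgefield Realty LP → Beacon Group plc (R2): 22% × 61% × 64% = 8.5888% of Orion Logistics SA.
Direct interest in Orion Logistics SA: 24%.
Aggregating (R1): 8.5888% + 24% = 32.5888%.
32.5888% exceeds the 5% threshold by 27.5888 percentage points.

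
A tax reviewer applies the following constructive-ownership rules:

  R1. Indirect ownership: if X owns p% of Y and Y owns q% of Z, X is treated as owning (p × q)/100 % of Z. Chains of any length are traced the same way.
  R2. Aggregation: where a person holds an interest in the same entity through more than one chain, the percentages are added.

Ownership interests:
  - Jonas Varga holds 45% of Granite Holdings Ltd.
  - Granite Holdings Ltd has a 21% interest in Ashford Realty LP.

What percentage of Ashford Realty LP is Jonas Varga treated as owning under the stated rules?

9.45%

Chain via Granite Holdings Ltd (R1): 45% × 21% = 9.45% of Ashford Realty LP.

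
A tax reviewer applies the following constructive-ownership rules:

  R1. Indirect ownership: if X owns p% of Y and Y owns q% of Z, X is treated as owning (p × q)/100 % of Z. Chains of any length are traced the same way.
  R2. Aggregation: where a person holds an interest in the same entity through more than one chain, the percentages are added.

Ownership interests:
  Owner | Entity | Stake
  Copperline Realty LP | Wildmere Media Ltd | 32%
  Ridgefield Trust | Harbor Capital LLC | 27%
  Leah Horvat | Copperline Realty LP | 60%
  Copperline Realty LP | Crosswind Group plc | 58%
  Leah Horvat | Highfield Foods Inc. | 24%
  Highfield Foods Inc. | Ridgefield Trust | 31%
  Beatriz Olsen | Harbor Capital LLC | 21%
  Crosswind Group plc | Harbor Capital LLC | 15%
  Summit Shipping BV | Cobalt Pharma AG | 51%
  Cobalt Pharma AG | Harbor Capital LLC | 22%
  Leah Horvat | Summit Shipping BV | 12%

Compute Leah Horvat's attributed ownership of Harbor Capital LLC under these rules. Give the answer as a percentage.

Chain via Summit Shipping BV → Cobalt Pharma AG (R1): 12% × 51% × 22% = 1.3464% of Harbor Capital LLC.
Chain via Copperline Realty LP → Crosswind Group plc (R1): 60% × 58% × 15% = 5.22% of Harbor Capital LLC.
Chain via Highfield Foods Inc. → Ridgefield Trust (R1): 24% × 31% × 27% = 2.0088% of Harbor Capital LLC.
Aggregating (R2): 1.3464% + 5.22% + 2.0088% = 8.5752%.

8.5752%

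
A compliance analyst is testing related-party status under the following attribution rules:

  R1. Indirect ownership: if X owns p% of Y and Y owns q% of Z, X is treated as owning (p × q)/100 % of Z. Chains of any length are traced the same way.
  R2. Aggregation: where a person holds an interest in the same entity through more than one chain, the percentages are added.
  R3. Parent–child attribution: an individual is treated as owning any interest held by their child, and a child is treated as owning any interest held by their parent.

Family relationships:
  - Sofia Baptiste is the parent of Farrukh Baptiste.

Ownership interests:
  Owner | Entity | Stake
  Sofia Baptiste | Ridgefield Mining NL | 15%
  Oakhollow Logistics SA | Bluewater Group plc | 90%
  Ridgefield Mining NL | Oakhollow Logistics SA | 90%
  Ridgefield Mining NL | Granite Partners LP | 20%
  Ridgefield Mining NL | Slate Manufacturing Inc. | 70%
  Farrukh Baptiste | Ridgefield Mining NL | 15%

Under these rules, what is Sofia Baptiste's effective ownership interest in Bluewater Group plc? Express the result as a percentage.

24.3%

By parent–child attribution (R3), Sofia Baptiste is treated as also owning Farrukh Baptiste's interest in Ridgefield Mining NL, giving 15% + 15% = 30%.
Chain via Ridgefield Mining NL → Oakhollow Logistics SA (R1): 30% × 90% × 90% = 24.3% of Bluewater Group plc.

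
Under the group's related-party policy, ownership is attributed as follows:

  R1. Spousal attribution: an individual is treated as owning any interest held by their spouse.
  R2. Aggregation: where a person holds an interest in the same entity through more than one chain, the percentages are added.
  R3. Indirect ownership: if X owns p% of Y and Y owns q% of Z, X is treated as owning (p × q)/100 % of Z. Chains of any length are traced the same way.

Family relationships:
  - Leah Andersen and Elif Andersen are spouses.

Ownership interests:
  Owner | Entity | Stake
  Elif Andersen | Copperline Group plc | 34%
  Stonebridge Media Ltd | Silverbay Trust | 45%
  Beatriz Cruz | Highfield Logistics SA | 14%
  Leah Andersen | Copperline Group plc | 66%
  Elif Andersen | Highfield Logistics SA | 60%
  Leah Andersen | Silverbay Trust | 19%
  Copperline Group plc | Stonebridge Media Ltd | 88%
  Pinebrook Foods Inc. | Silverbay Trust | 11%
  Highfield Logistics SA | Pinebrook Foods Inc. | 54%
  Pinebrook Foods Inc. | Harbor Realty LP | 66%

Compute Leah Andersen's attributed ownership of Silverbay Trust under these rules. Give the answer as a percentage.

62.164%

By spousal attribution (R1), Leah Andersen is treated as also owning Elif Andersen's interest in Copperline Group plc, giving 66% + 34% = 100%.
By spousal attribution (R1), Leah Andersen is treated as owning Elif Andersen's 60% interest in Highfield Logistics SA.
Chain via Copperline Group plc → Stonebridge Media Ltd (R3): 100% × 88% × 45% = 39.6% of Silverbay Trust.
Direct interest in Silverbay Trust: 19%.
Chain via Highfield Logistics SA → Pinebrook Foods Inc. (R3): 60% × 54% × 11% = 3.564% of Silverbay Trust.
Aggregating (R2): 39.6% + 19% + 3.564% = 62.164%.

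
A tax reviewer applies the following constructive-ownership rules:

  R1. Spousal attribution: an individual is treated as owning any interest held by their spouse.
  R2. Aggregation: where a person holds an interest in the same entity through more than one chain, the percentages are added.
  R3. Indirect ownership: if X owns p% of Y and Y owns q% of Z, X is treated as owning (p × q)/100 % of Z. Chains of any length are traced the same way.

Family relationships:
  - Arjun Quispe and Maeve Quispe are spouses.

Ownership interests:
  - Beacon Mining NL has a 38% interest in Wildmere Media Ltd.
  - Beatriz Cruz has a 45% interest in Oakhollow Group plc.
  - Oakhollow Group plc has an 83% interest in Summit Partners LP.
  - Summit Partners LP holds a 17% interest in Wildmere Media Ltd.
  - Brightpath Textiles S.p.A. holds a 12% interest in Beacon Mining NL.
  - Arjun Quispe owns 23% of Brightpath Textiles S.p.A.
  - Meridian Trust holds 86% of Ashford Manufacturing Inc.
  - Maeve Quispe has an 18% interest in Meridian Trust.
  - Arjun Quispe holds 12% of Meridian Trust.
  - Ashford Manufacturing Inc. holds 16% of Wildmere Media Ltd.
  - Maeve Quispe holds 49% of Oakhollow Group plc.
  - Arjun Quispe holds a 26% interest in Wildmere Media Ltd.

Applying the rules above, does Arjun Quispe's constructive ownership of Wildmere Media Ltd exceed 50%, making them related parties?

By spousal attribution (R1), Arjun Quispe is treated as also owning Maeve Quispe's interest in Meridian Trust, giving 12% + 18% = 30%.
By spousal attribution (R1), Arjun Quispe is treated as owning Maeve Quispe's 49% interest in Oakhollow Group plc.
Chain via Brightpath Textiles S.p.A. → Beacon Mining NL (R3): 23% × 12% × 38% = 1.0488% of Wildmere Media Ltd.
Chain via Meridian Trust → Ashford Manufacturing Inc. (R3): 30% × 86% × 16% = 4.128% of Wildmere Media Ltd.
Direct interest in Wildmere Media Ltd: 26%.
Chain via Oakhollow Group plc → Summit Partners LP (R3): 49% × 83% × 17% = 6.9139% of Wildmere Media Ltd.
Aggregating (R2): 1.0488% + 4.128% + 26% + 6.9139% = 38.0907%.
38.0907% does not exceed the 50% threshold, so Arjun is not a related party to Wildmere Media Ltd.

No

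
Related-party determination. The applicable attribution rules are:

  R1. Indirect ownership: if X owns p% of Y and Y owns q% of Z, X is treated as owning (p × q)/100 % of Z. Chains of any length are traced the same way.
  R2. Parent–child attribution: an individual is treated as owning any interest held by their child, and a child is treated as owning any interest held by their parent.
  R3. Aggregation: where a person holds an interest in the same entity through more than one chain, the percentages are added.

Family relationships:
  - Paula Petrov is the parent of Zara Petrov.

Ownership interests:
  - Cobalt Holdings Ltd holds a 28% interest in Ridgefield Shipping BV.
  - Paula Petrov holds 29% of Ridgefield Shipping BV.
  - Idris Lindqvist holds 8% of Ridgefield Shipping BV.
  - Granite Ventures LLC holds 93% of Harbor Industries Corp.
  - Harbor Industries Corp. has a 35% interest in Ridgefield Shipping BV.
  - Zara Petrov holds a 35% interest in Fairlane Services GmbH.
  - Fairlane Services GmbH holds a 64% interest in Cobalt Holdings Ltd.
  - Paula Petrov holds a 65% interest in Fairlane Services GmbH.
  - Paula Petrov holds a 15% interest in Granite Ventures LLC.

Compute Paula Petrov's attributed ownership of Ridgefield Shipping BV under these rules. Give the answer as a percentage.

By parent–child attribution (R2), Paula Petrov is treated as also owning Zara Petrov's interest in Fairlane Services GmbH, giving 65% + 35% = 100%.
Chain via Granite Ventures LLC → Harbor Industries Corp. (R1): 15% × 93% × 35% = 4.8825% of Ridgefield Shipping BV.
Chain via Fairlane Services GmbH → Cobalt Holdings Ltd (R1): 100% × 64% × 28% = 17.92% of Ridgefield Shipping BV.
Direct interest in Ridgefield Shipping BV: 29%.
Aggregating (R3): 4.8825% + 17.92% + 29% = 51.8025%.

51.8025%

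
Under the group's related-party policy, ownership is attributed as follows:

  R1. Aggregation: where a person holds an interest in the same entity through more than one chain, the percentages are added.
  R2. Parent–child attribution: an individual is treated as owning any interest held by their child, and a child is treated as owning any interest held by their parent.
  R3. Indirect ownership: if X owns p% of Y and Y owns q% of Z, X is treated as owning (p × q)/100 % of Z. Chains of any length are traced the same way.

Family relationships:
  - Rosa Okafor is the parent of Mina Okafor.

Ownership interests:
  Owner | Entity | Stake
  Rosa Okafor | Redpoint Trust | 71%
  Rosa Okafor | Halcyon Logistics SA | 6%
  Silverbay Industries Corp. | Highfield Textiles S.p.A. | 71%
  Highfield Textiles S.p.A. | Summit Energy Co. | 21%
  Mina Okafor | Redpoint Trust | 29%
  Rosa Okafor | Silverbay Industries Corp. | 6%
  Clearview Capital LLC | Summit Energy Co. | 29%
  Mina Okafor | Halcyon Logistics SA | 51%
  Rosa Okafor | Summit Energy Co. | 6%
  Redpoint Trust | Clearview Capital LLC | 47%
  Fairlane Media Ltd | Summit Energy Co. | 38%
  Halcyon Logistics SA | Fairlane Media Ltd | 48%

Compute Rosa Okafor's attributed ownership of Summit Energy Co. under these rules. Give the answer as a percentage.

30.9214%

By parent–child attribution (R2), Rosa Okafor is treated as also owning Mina Okafor's interest in Halcyon Logistics SA, giving 6% + 51% = 57%.
By parent–child attribution (R2), Rosa Okafor is treated as also owning Mina Okafor's interest in Redpoint Trust, giving 71% + 29% = 100%.
Chain via Silverbay Industries Corp. → Highfield Textiles S.p.A. (R3): 6% × 71% × 21% = 0.8946% of Summit Energy Co.
Chain via Halcyon Logistics SA → Fairlane Media Ltd (R3): 57% × 48% × 38% = 10.3968% of Summit Energy Co.
Chain via Redpoint Trust → Clearview Capital LLC (R3): 100% × 47% × 29% = 13.63% of Summit Energy Co.
Direct interest in Summit Energy Co: 6%.
Aggregating (R1): 0.8946% + 10.3968% + 13.63% + 6% = 30.9214%.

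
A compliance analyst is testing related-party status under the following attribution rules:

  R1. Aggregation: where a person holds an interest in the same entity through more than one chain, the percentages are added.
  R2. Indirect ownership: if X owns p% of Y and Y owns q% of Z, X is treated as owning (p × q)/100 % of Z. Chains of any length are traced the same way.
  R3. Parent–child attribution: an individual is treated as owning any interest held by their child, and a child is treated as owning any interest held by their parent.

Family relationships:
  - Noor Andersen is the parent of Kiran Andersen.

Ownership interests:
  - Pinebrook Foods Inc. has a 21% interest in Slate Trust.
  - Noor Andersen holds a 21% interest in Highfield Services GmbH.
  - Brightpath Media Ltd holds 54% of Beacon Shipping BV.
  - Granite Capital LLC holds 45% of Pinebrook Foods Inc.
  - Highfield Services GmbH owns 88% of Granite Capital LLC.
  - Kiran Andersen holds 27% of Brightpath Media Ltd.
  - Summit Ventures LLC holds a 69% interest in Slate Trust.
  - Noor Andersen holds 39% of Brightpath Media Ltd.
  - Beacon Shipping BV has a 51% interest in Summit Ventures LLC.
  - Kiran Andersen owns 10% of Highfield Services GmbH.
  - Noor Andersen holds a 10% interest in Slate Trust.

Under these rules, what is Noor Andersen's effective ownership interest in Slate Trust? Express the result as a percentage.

25.119676%

By parent–child attribution (R3), Noor Andersen is treated as also owning Kiran Andersen's interest in Highfield Services GmbH, giving 21% + 10% = 31%.
By parent–child attribution (R3), Noor Andersen is treated as also owning Kiran Andersen's interest in Brightpath Media Ltd, giving 39% + 27% = 66%.
Chain via Highfield Services GmbH → Granite Capital LLC → Pinebrook Foods Inc. (R2): 31% × 88% × 45% × 21% = 2.57796% of Slate Trust.
Chain via Brightpath Media Ltd → Beacon Shipping BV → Summit Ventures LLC (R2): 66% × 54% × 51% × 69% = 12.541716% of Slate Trust.
Direct interest in Slate Trust: 10%.
Aggregating (R1): 2.57796% + 12.541716% + 10% = 25.119676%.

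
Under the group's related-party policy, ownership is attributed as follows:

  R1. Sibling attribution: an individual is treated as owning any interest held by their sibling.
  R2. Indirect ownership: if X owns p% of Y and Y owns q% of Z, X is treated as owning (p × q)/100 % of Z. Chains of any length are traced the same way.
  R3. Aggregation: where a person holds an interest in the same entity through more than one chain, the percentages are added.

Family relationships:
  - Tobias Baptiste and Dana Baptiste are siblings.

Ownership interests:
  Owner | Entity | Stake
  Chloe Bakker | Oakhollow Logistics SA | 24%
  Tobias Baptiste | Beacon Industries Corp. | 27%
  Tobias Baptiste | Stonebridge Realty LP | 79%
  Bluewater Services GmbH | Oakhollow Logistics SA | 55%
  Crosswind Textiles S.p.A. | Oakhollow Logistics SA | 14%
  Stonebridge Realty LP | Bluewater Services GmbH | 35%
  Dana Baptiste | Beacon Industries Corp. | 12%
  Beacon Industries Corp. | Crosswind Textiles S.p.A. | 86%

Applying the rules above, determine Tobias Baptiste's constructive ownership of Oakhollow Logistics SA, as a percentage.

19.9031%

By sibling attribution (R1), Tobias Baptiste is treated as also owning Dana Baptiste's interest in Beacon Industries Corp, giving 27% + 12% = 39%.
Chain via Stonebridge Realty LP → Bluewater Services GmbH (R2): 79% × 35% × 55% = 15.2075% of Oakhollow Logistics SA.
Chain via Beacon Industries Corp. → Crosswind Textiles S.p.A. (R2): 39% × 86% × 14% = 4.6956% of Oakhollow Logistics SA.
Aggregating (R3): 15.2075% + 4.6956% = 19.9031%.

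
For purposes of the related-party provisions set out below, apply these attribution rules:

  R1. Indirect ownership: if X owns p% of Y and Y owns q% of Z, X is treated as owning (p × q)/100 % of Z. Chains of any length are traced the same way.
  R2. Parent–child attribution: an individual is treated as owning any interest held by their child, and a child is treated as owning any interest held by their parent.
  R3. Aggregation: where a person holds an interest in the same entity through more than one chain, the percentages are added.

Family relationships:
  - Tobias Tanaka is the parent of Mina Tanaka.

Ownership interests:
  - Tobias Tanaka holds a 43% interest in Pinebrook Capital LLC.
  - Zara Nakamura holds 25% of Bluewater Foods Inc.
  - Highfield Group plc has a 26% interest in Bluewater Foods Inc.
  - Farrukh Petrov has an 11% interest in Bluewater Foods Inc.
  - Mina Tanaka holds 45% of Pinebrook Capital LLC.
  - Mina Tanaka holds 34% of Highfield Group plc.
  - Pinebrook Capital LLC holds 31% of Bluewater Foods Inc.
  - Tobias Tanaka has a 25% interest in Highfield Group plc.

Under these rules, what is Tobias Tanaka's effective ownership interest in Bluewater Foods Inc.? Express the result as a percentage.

By parent–child attribution (R2), Tobias Tanaka is treated as also owning Mina Tanaka's interest in Highfield Group plc, giving 25% + 34% = 59%.
By parent–child attribution (R2), Tobias Tanaka is treated as also owning Mina Tanaka's interest in Pinebrook Capital LLC, giving 43% + 45% = 88%.
Chain via Highfield Group plc (R1): 59% × 26% = 15.34% of Bluewater Foods Inc.
Chain via Pinebrook Capital LLC (R1): 88% × 31% = 27.28% of Bluewater Foods Inc.
Aggregating (R3): 15.34% + 27.28% = 42.62%.

42.62%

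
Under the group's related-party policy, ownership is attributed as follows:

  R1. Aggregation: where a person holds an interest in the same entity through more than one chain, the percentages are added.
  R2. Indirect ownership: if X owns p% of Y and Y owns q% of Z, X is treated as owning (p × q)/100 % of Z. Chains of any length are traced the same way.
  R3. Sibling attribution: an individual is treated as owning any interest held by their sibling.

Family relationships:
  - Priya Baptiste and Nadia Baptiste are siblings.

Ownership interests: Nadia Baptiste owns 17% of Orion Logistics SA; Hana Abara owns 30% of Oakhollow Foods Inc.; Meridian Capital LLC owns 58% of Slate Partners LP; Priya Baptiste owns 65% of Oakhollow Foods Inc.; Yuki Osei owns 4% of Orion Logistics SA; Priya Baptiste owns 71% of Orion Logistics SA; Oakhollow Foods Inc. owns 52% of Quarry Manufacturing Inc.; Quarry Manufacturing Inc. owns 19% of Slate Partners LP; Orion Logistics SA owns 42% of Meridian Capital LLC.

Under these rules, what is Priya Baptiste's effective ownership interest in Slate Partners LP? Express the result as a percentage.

27.8588%

By sibling attribution (R3), Priya Baptiste is treated as also owning Nadia Baptiste's interest in Orion Logistics SA, giving 71% + 17% = 88%.
Chain via Oakhollow Foods Inc. → Quarry Manufacturing Inc. (R2): 65% × 52% × 19% = 6.422% of Slate Partners LP.
Chain via Orion Logistics SA → Meridian Capital LLC (R2): 88% × 42% × 58% = 21.4368% of Slate Partners LP.
Aggregating (R1): 6.422% + 21.4368% = 27.8588%.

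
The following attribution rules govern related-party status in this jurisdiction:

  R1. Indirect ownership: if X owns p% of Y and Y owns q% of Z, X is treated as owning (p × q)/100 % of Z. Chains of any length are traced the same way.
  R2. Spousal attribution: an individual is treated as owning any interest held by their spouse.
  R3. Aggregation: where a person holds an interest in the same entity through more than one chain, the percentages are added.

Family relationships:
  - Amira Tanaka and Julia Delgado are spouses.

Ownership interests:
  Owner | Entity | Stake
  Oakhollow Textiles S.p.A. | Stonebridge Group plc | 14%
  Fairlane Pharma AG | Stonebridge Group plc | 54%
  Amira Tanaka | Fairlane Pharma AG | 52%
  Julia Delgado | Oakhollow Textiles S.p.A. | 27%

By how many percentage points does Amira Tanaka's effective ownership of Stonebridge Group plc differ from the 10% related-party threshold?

By spousal attribution (R2), Amira Tanaka is treated as owning Julia Delgado's 27% interest in Oakhollow Textiles S.p.A.
Chain via Fairlane Pharma AG (R1): 52% × 54% = 28.08% of Stonebridge Group plc.
Chain via Oakhollow Textiles S.p.A. (R1): 27% × 14% = 3.78% of Stonebridge Group plc.
Aggregating (R3): 28.08% + 3.78% = 31.86%.
31.86% exceeds the 10% threshold by 21.86 percentage points.

21.86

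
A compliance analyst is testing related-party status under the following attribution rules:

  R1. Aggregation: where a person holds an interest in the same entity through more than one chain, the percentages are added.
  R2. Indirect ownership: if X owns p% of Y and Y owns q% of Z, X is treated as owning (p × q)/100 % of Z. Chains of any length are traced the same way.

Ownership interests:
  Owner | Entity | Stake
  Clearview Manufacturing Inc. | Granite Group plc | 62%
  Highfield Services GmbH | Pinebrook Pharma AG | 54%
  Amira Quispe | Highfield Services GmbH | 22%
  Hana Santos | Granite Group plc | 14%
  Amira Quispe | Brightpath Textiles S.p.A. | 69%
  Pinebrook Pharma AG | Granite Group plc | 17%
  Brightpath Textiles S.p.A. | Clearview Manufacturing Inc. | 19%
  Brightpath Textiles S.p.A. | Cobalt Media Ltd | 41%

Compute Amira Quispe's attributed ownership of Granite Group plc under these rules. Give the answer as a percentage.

Chain via Brightpath Textiles S.p.A. → Clearview Manufacturing Inc. (R2): 69% × 19% × 62% = 8.1282% of Granite Group plc.
Chain via Highfield Services GmbH → Pinebrook Pharma AG (R2): 22% × 54% × 17% = 2.0196% of Granite Group plc.
Aggregating (R1): 8.1282% + 2.0196% = 10.1478%.

10.1478%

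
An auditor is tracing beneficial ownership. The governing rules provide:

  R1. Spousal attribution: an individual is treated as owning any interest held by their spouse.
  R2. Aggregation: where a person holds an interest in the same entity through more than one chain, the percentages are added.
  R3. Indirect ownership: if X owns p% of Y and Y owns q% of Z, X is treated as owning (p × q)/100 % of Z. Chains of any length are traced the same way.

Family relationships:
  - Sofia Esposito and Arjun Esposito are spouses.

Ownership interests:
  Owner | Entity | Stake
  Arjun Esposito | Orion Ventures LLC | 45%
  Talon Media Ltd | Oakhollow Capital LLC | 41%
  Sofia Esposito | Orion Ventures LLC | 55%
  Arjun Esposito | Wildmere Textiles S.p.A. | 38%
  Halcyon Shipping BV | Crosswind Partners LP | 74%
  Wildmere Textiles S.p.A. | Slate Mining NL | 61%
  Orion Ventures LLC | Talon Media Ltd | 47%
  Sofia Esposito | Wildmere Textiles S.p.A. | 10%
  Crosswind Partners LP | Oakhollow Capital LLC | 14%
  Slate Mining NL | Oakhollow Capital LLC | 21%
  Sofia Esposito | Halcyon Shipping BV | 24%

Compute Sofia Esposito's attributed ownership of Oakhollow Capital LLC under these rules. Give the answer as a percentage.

27.9052%

By spousal attribution (R1), Sofia Esposito is treated as also owning Arjun Esposito's interest in Wildmere Textiles S.p.A, giving 10% + 38% = 48%.
By spousal attribution (R1), Sofia Esposito is treated as also owning Arjun Esposito's interest in Orion Ventures LLC, giving 55% + 45% = 100%.
Chain via Halcyon Shipping BV → Crosswind Partners LP (R3): 24% × 74% × 14% = 2.4864% of Oakhollow Capital LLC.
Chain via Wildmere Textiles S.p.A. → Slate Mining NL (R3): 48% × 61% × 21% = 6.1488% of Oakhollow Capital LLC.
Chain via Orion Ventures LLC → Talon Media Ltd (R3): 100% × 47% × 41% = 19.27% of Oakhollow Capital LLC.
Aggregating (R2): 2.4864% + 6.1488% + 19.27% = 27.9052%.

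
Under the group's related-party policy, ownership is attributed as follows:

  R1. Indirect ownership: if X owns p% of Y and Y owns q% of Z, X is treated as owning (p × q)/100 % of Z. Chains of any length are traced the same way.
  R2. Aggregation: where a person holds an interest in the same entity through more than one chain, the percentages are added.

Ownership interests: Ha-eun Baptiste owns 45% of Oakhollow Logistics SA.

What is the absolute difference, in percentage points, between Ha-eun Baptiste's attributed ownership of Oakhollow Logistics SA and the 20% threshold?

25

Direct interest in Oakhollow Logistics SA: 45%.
45% exceeds the 20% threshold by 25 percentage points.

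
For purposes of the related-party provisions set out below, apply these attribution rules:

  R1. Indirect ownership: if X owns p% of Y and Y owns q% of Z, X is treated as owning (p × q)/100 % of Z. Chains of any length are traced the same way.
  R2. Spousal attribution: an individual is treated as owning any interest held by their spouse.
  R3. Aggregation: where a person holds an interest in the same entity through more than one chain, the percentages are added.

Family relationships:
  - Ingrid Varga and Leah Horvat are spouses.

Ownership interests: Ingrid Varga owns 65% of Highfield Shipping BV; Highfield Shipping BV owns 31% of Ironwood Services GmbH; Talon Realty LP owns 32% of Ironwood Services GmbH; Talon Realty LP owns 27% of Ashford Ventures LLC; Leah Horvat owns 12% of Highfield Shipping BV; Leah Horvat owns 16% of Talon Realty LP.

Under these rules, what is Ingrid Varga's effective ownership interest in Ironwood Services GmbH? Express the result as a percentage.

28.99%

By spousal attribution (R2), Ingrid Varga is treated as also owning Leah Horvat's interest in Highfield Shipping BV, giving 65% + 12% = 77%.
By spousal attribution (R2), Ingrid Varga is treated as owning Leah Horvat's 16% interest in Talon Realty LP.
Chain via Highfield Shipping BV (R1): 77% × 31% = 23.87% of Ironwood Services GmbH.
Chain via Talon Realty LP (R1): 16% × 32% = 5.12% of Ironwood Services GmbH.
Aggregating (R3): 23.87% + 5.12% = 28.99%.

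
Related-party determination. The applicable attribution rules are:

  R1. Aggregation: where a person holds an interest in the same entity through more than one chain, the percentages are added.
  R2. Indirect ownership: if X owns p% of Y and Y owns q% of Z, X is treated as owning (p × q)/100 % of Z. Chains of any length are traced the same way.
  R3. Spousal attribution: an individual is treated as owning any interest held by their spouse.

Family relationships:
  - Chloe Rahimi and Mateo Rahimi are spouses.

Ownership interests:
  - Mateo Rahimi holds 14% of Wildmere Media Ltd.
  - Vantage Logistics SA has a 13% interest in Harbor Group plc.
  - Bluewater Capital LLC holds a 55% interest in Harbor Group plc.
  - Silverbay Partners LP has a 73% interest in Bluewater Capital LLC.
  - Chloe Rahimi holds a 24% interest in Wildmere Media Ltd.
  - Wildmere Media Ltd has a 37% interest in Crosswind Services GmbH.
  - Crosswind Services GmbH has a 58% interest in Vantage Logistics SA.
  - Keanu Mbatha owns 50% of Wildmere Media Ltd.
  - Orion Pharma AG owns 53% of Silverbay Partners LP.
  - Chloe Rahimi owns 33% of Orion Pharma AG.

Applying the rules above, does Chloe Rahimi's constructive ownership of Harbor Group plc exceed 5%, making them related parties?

Yes

By spousal attribution (R3), Chloe Rahimi is treated as also owning Mateo Rahimi's interest in Wildmere Media Ltd, giving 24% + 14% = 38%.
Chain via Wildmere Media Ltd → Crosswind Services GmbH → Vantage Logistics SA (R2): 38% × 37% × 58% × 13% = 1.060124% of Harbor Group plc.
Chain via Orion Pharma AG → Silverbay Partners LP → Bluewater Capital LLC (R2): 33% × 53% × 73% × 55% = 7.022235% of Harbor Group plc.
Aggregating (R1): 1.060124% + 7.022235% = 8.082359%.
8.082359% exceeds the 5% threshold, so Chloe is a related party to Harbor Group plc.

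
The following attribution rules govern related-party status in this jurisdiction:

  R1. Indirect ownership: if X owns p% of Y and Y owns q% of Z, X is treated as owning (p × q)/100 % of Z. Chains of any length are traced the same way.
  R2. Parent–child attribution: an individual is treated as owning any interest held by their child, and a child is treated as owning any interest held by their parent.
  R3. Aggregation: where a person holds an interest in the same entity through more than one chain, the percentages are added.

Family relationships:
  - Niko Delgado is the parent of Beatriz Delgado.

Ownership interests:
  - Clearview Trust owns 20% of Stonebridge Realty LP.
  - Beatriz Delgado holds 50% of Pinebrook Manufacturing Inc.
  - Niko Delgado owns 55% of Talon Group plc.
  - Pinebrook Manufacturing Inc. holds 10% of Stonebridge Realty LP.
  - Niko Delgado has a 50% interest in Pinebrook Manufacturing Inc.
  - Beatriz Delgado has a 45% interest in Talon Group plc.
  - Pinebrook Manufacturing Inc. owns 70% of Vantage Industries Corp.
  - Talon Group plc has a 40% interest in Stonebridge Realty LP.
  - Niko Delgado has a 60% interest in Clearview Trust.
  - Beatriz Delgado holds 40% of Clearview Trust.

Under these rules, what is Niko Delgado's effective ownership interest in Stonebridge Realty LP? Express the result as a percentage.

70%

By parent–child attribution (R2), Niko Delgado is treated as also owning Beatriz Delgado's interest in Clearview Trust, giving 60% + 40% = 100%.
By parent–child attribution (R2), Niko Delgado is treated as also owning Beatriz Delgado's interest in Pinebrook Manufacturing Inc, giving 50% + 50% = 100%.
By parent–child attribution (R2), Niko Delgado is treated as also owning Beatriz Delgado's interest in Talon Group plc, giving 55% + 45% = 100%.
Chain via Clearview Trust (R1): 100% × 20% = 20% of Stonebridge Realty LP.
Chain via Pinebrook Manufacturing Inc. (R1): 100% × 10% = 10% of Stonebridge Realty LP.
Chain via Talon Group plc (R1): 100% × 40% = 40% of Stonebridge Realty LP.
Aggregating (R3): 20% + 10% + 40% = 70%.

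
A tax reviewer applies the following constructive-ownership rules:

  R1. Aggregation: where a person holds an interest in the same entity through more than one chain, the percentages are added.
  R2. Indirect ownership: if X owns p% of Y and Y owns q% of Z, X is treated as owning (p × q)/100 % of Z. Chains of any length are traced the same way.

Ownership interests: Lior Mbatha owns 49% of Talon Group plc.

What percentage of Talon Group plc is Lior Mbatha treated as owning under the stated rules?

Direct interest in Talon Group plc: 49%.

49%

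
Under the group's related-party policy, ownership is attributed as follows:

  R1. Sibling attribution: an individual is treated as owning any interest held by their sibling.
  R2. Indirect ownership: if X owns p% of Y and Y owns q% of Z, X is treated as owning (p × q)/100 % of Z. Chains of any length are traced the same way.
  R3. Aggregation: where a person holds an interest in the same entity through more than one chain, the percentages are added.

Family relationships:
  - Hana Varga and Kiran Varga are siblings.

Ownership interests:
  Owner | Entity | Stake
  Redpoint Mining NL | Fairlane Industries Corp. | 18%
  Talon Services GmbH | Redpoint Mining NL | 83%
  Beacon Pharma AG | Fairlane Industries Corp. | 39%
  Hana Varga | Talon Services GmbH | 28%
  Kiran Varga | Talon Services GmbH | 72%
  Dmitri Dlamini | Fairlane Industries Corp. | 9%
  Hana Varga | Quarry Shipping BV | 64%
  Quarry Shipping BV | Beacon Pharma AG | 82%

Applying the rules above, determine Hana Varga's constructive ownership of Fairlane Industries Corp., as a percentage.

35.4072%

By sibling attribution (R1), Hana Varga is treated as also owning Kiran Varga's interest in Talon Services GmbH, giving 28% + 72% = 100%.
Chain via Quarry Shipping BV → Beacon Pharma AG (R2): 64% × 82% × 39% = 20.4672% of Fairlane Industries Corp.
Chain via Talon Services GmbH → Redpoint Mining NL (R2): 100% × 83% × 18% = 14.94% of Fairlane Industries Corp.
Aggregating (R3): 20.4672% + 14.94% = 35.4072%.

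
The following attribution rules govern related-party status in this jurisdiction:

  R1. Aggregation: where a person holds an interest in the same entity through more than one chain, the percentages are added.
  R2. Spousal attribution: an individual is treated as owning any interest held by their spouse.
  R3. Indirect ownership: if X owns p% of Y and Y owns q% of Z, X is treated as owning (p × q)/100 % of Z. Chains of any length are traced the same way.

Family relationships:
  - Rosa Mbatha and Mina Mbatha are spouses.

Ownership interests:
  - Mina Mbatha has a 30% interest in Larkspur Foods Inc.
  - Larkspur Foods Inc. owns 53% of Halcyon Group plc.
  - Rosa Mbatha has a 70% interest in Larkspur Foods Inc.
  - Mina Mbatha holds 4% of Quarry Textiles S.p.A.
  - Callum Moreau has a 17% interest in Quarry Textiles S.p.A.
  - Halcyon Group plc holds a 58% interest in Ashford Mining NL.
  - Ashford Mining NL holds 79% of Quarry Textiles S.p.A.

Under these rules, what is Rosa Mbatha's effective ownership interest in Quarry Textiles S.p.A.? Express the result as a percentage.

By spousal attribution (R2), Rosa Mbatha is treated as also owning Mina Mbatha's interest in Larkspur Foods Inc, giving 70% + 30% = 100%.
By spousal attribution (R2), Rosa Mbatha is treated as owning Mina Mbatha's 4% interest in Quarry Textiles S.p.A.
Chain via Larkspur Foods Inc. → Halcyon Group plc → Ashford Mining NL (R3): 100% × 53% × 58% × 79% = 24.2846% of Quarry Textiles S.p.A.
Direct interest in Quarry Textiles S.p.A: 4%.
Aggregating (R1): 24.2846% + 4% = 28.2846%.

28.2846%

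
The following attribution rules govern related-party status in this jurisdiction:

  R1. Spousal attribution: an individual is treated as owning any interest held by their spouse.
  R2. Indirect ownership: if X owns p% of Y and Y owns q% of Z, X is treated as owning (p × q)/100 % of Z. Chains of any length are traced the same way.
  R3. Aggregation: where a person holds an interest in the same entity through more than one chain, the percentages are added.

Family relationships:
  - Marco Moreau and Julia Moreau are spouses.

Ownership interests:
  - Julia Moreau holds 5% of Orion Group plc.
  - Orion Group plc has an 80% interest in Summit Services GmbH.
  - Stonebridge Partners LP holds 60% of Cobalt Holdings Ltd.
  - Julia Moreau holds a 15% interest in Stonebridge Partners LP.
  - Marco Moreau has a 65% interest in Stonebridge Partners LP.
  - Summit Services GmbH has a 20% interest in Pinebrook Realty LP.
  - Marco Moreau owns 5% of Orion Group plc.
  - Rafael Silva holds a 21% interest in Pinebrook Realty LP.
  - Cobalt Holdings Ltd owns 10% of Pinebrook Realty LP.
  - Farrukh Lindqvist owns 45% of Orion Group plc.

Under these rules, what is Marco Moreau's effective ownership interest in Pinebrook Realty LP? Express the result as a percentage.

By spousal attribution (R1), Marco Moreau is treated as also owning Julia Moreau's interest in Stonebridge Partners LP, giving 65% + 15% = 80%.
By spousal attribution (R1), Marco Moreau is treated as also owning Julia Moreau's interest in Orion Group plc, giving 5% + 5% = 10%.
Chain via Stonebridge Partners LP → Cobalt Holdings Ltd (R2): 80% × 60% × 10% = 4.8% of Pinebrook Realty LP.
Chain via Orion Group plc → Summit Services GmbH (R2): 10% × 80% × 20% = 1.6% of Pinebrook Realty LP.
Aggregating (R3): 4.8% + 1.6% = 6.4%.

6.4%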